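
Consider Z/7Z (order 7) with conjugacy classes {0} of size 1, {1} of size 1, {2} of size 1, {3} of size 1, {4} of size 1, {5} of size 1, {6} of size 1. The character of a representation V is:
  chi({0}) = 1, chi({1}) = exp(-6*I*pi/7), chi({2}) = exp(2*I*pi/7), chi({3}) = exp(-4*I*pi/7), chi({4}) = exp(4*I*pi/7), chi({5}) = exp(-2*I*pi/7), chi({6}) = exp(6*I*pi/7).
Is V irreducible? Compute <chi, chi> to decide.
Irreducible: <chi, chi> = 1.

Working: <chi, chi> = (1/|G|) sum_C |C| * |chi(C)|^2 = (1/7)[1*|1|^2 + 1*|exp(-6*I*pi/7)|^2 + 1*|exp(2*I*pi/7)|^2 + 1*|exp(-4*I*pi/7)|^2 + 1*|exp(4*I*pi/7)|^2 + 1*|exp(-2*I*pi/7)|^2 + 1*|exp(6*I*pi/7)|^2]
  = (1/7)[(1) + (1) + (1) + (1) + (1) + (1) + (1)] = 7/7 = 1.
(Exp terms are combined using exp(i*s)*conj(exp(i*t)) = exp(i*(s-t)), and sums of them are collapsed using the identity that for every m > 1 the m distinct m-th roots of unity sum to 0, e.g. 1 + exp(2*I*pi/3) + exp(-2*I*pi/3) = 0.)
A character is irreducible iff <chi, chi> = 1, so this representation is irreducible.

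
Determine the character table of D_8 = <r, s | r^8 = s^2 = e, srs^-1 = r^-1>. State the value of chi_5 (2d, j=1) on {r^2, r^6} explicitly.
Conjugacy classes: {e} of size 1, {r^4} of size 1, {r^1, r^7} of size 2, {r^2, r^6} of size 2, {r^3, r^5} of size 2, {s, sr^2, ...} of size 4, {sr, sr^3, ...} of size 4.
Character table:
  irrep \ class              {e} (size 1)  {r^4} (size 1)  {r^1, r^7} (size 2)  {r^2, r^6} (size 2)  {r^3, r^5} (size 2)  {s, sr^2, ...} (size 4)  {sr, sr^3, ...} (size 4)
  chi_1 (triv)               1             1               1                    1                    1                    1                        1                       
  chi_2 (sign: r->1, s->-1)  1             1               1                    1                    1                    -1                       -1                      
  chi_3 (r->-1, s->1)        1             1               -1                   1                    -1                   1                        -1                      
  chi_4 (r->-1, s->-1)       1             1               -1                   1                    -1                   -1                       1                       
  chi_5 (2d, j=1)            2             -2              sqrt(2)              0                    -sqrt(2)             0                        0                       
  chi_6 (2d, j=2)            2             2               0                    -2                   0                    0                        0                       
  chi_7 (2d, j=3)            2             -2              -sqrt(2)             0                    sqrt(2)              0                        0                       

Spot check: chi_5 (2d, j=1) on {r^2, r^6} = 0.

Derivation: D_8 has order 2*8 = 16 with 7 conjugacy classes, hence 7 irreducibles. Sum of squared dims 1 + 1 + 1 + 1 + 4 + 4 + 4 = 16 = |G|. Linear characters come from the abelianisation; the 2-dimensional irreps have character r^k -> 2*cos(2*pi*j*k/8), reflections -> 0.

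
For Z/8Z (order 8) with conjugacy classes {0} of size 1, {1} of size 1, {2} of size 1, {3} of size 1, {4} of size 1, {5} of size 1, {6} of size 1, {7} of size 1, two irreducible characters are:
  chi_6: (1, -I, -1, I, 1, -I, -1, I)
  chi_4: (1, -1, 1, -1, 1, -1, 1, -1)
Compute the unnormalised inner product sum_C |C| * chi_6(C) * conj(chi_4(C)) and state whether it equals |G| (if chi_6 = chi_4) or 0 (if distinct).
Sum = 0; so <chi_6, chi_4> = 0 (distinct irreducibles are orthogonal).

Compute term by term over conjugacy classes (|C| * chi_6(C) * conj(chi_4(C))):
  1*(1)*conj(1) + 1*(-I)*conj(-1) + 1*(-1)*conj(1) + 1*(I)*conj(-1) + 1*(1)*conj(1) + 1*(-I)*conj(-1) + 1*(-1)*conj(1) + 1*(I)*conj(-1)
  = (1) + (I) + (-1) + (-I) + (1) + (I) + (-1) + (-I)
  = 0.
(Exp terms are combined using exp(i*s)*conj(exp(i*t)) = exp(i*(s-t)), and sums of them are collapsed using the identity that for every m > 1 the m distinct m-th roots of unity sum to 0, e.g. 1 + exp(2*I*pi/3) + exp(-2*I*pi/3) = 0.)
Dividing by |G| = 8 gives 0/8 = 0, matching the row-orthogonality relation <chi_6, chi_4> = [chi_6 = chi_4].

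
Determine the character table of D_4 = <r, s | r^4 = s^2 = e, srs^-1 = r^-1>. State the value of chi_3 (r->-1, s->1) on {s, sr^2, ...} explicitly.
Conjugacy classes: {e} of size 1, {r^2} of size 1, {r^1, r^3} of size 2, {s, sr^2, ...} of size 2, {sr, sr^3, ...} of size 2.
Character table:
  irrep \ class              {e} (size 1)  {r^2} (size 1)  {r^1, r^3} (size 2)  {s, sr^2, ...} (size 2)  {sr, sr^3, ...} (size 2)
  chi_1 (triv)               1             1               1                    1                        1                       
  chi_2 (sign: r->1, s->-1)  1             1               1                    -1                       -1                      
  chi_3 (r->-1, s->1)        1             1               -1                   1                        -1                      
  chi_4 (r->-1, s->-1)       1             1               -1                   -1                       1                       
  chi_5 (2d, j=1)            2             -2              0                    0                        0                       

Spot check: chi_3 (r->-1, s->1) on {s, sr^2, ...} = 1.

Why: D_4 has order 2*4 = 8 with 5 conjugacy classes, hence 5 irreducibles. Sum of squared dims 1 + 1 + 1 + 1 + 4 = 8 = |G|. Linear characters come from the abelianisation; the 2-dimensional irreps have character r^k -> 2*cos(2*pi*j*k/4), reflections -> 0.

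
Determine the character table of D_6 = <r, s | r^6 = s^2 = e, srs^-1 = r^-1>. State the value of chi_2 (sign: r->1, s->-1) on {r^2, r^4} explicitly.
Conjugacy classes: {e} of size 1, {r^3} of size 1, {r^1, r^5} of size 2, {r^2, r^4} of size 2, {s, sr^2, ...} of size 3, {sr, sr^3, ...} of size 3.
Character table:
  irrep \ class              {e} (size 1)  {r^3} (size 1)  {r^1, r^5} (size 2)  {r^2, r^4} (size 2)  {s, sr^2, ...} (size 3)  {sr, sr^3, ...} (size 3)
  chi_1 (triv)               1             1               1                    1                    1                        1                       
  chi_2 (sign: r->1, s->-1)  1             1               1                    1                    -1                       -1                      
  chi_3 (r->-1, s->1)        1             -1              -1                   1                    1                        -1                      
  chi_4 (r->-1, s->-1)       1             -1              -1                   1                    -1                       1                       
  chi_5 (2d, j=1)            2             -2              1                    -1                   0                        0                       
  chi_6 (2d, j=2)            2             2               -1                   -1                   0                        0                       

Spot check: chi_2 (sign: r->1, s->-1) on {r^2, r^4} = 1.

Proof sketch: D_6 has order 2*6 = 12 with 6 conjugacy classes, hence 6 irreducibles. Sum of squared dims 1 + 1 + 1 + 1 + 4 + 4 = 12 = |G|. Linear characters come from the abelianisation; the 2-dimensional irreps have character r^k -> 2*cos(2*pi*j*k/6), reflections -> 0.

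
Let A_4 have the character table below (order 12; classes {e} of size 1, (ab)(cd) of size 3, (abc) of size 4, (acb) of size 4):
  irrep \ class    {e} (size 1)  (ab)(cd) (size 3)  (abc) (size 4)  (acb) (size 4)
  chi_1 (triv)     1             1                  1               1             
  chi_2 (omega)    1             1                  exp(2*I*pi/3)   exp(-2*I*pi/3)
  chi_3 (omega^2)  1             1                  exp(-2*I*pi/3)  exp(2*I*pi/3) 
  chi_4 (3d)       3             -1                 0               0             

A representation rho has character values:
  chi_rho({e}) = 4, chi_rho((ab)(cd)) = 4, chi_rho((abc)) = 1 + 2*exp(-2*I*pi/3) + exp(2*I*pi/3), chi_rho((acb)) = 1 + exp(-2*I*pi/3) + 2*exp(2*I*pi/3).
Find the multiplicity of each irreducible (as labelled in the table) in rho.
Multiplicities: chi_1: 1, chi_2: 1, chi_3: 2, chi_4: 0.

Argument: Use <chi_rho, chi> = (1/|G|) sum_C |C| * chi_rho(C) * conj(chi(C)) with |G| = 12 for each irreducible chi in the table:
  <chi_rho, chi_1> = (1/12)[1*(4)*conj(1) + 3*(4)*conj(1) + 4*(1 + 2*exp(-2*I*pi/3) + exp(2*I*pi/3))*conj(1) + 4*(1 + exp(-2*I*pi/3) + 2*exp(2*I*pi/3))*conj(1)]
      = (1/12)[(4) + (12) + (4 + 8*exp(-2*I*pi/3) + 4*exp(2*I*pi/3)) + (4 + 4*exp(-2*I*pi/3) + 8*exp(2*I*pi/3))] = 12/12 = 1
  <chi_rho, chi_2> = (1/12)[1*(4)*conj(1) + 3*(4)*conj(1) + 4*(1 + 2*exp(-2*I*pi/3) + exp(2*I*pi/3))*conj(exp(2*I*pi/3)) + 4*(1 + exp(-2*I*pi/3) + 2*exp(2*I*pi/3))*conj(exp(-2*I*pi/3))]
      = (1/12)[(4) + (12) + (4 + 4*exp(-2*I*pi/3) + 8*exp(2*I*pi/3)) + (4 + 8*exp(-2*I*pi/3) + 4*exp(2*I*pi/3))] = 12/12 = 1
  <chi_rho, chi_3> = (1/12)[1*(4)*conj(1) + 3*(4)*conj(1) + 4*(1 + 2*exp(-2*I*pi/3) + exp(2*I*pi/3))*conj(exp(-2*I*pi/3)) + 4*(1 + exp(-2*I*pi/3) + 2*exp(2*I*pi/3))*conj(exp(2*I*pi/3))]
      = (1/12)[(4) + (12) + (4) + (4)] = 24/12 = 2
  <chi_rho, chi_4> = (1/12)[1*(4)*conj(3) + 3*(4)*conj(-1) + 4*(1 + 2*exp(-2*I*pi/3) + exp(2*I*pi/3))*conj(0) + 4*(1 + exp(-2*I*pi/3) + 2*exp(2*I*pi/3))*conj(0)]
      = (1/12)[(12) + (-12) + (0) + (0)] = 0/12 = 0
(Exp terms are combined using exp(i*s)*conj(exp(i*t)) = exp(i*(s-t)), and sums of them are collapsed using the identity that for every m > 1 the m distinct m-th roots of unity sum to 0, e.g. 1 + exp(2*I*pi/3) + exp(-2*I*pi/3) = 0.)
Dimension check: dim(rho) = sum (mult * dim) = 1*1 + 1*1 + 2*1 + 0*3 = 4 = chi_rho(e) = 4.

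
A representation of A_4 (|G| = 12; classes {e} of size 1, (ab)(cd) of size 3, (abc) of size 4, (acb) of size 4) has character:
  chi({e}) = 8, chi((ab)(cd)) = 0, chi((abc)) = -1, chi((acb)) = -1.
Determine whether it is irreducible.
Not irreducible (reducible): <chi, chi> = 6 > 1.

Details: <chi, chi> = (1/|G|) sum_C |C| * |chi(C)|^2 = (1/12)[1*|8|^2 + 3*|0|^2 + 4*|-1|^2 + 4*|-1|^2]
  = (1/12)[(64) + (0) + (4) + (4)] = 72/12 = 6.
(Exp terms are combined using exp(i*s)*conj(exp(i*t)) = exp(i*(s-t)), and sums of them are collapsed using the identity that for every m > 1 the m distinct m-th roots of unity sum to 0, e.g. 1 + exp(2*I*pi/3) + exp(-2*I*pi/3) = 0.)
A character is irreducible iff <chi, chi> = 1, so this representation is reducible.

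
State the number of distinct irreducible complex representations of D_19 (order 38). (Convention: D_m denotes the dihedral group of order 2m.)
11

Derivation: The number of irreducible complex representations of a finite group equals its number of conjugacy classes. D_19 has 11 conjugacy classes ((n+3)/2 for n odd), so D_19 (order 38) has exactly 11 irreducible complex representations.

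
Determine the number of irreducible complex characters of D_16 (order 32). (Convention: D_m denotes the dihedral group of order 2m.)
11

Working: The number of irreducible complex representations of a finite group equals its number of conjugacy classes. D_16 has 11 conjugacy classes (n/2 + 3 for n even), so D_16 (order 32) has exactly 11 irreducible complex representations.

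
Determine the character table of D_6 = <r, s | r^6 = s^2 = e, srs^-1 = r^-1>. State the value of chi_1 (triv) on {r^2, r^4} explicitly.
Conjugacy classes: {e} of size 1, {r^3} of size 1, {r^1, r^5} of size 2, {r^2, r^4} of size 2, {s, sr^2, ...} of size 3, {sr, sr^3, ...} of size 3.
Character table:
  irrep \ class              {e} (size 1)  {r^3} (size 1)  {r^1, r^5} (size 2)  {r^2, r^4} (size 2)  {s, sr^2, ...} (size 3)  {sr, sr^3, ...} (size 3)
  chi_1 (triv)               1             1               1                    1                    1                        1                       
  chi_2 (sign: r->1, s->-1)  1             1               1                    1                    -1                       -1                      
  chi_3 (r->-1, s->1)        1             -1              -1                   1                    1                        -1                      
  chi_4 (r->-1, s->-1)       1             -1              -1                   1                    -1                       1                       
  chi_5 (2d, j=1)            2             -2              1                    -1                   0                        0                       
  chi_6 (2d, j=2)            2             2               -1                   -1                   0                        0                       

Spot check: chi_1 (triv) on {r^2, r^4} = 1.

Argument: D_6 has order 2*6 = 12 with 6 conjugacy classes, hence 6 irreducibles. Sum of squared dims 1 + 1 + 1 + 1 + 4 + 4 = 12 = |G|. Linear characters come from the abelianisation; the 2-dimensional irreps have character r^k -> 2*cos(2*pi*j*k/6), reflections -> 0.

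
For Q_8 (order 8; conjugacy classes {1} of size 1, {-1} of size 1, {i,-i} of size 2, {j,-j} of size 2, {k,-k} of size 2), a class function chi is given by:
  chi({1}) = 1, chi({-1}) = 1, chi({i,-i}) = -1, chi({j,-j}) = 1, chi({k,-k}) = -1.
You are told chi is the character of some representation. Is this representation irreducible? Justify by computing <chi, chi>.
Irreducible: <chi, chi> = 1.

Working: <chi, chi> = (1/|G|) sum_C |C| * |chi(C)|^2 = (1/8)[1*|1|^2 + 1*|1|^2 + 2*|-1|^2 + 2*|1|^2 + 2*|-1|^2]
  = (1/8)[(1) + (1) + (2) + (2) + (2)] = 8/8 = 1.
A character is irreducible iff <chi, chi> = 1, so this representation is irreducible.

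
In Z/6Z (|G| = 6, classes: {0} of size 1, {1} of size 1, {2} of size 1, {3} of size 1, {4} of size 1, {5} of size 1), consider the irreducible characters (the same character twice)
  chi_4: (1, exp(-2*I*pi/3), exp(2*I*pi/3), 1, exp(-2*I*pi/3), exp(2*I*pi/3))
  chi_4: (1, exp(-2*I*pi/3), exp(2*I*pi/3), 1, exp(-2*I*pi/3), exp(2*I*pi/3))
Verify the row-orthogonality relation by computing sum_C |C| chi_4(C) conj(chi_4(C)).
Sum = 6 = |G| = 6; so <chi_4, chi_4> = 1 (norm-1 confirms irreducibility).

Derivation: Compute term by term over conjugacy classes (|C| * chi_4(C) * conj(chi_4(C))):
  1*(1)*conj(1) + 1*(exp(-2*I*pi/3))*conj(exp(-2*I*pi/3)) + 1*(exp(2*I*pi/3))*conj(exp(2*I*pi/3)) + 1*(1)*conj(1) + 1*(exp(-2*I*pi/3))*conj(exp(-2*I*pi/3)) + 1*(exp(2*I*pi/3))*conj(exp(2*I*pi/3))
  = (1) + (1) + (1) + (1) + (1) + (1)
  = 6.
(Exp terms are combined using exp(i*s)*conj(exp(i*t)) = exp(i*(s-t)), and sums of them are collapsed using the identity that for every m > 1 the m distinct m-th roots of unity sum to 0, e.g. 1 + exp(2*I*pi/3) + exp(-2*I*pi/3) = 0.)
Dividing by |G| = 6 gives 6/6 = 1, matching the row-orthogonality relation <chi_4, chi_4> = [chi_4 = chi_4].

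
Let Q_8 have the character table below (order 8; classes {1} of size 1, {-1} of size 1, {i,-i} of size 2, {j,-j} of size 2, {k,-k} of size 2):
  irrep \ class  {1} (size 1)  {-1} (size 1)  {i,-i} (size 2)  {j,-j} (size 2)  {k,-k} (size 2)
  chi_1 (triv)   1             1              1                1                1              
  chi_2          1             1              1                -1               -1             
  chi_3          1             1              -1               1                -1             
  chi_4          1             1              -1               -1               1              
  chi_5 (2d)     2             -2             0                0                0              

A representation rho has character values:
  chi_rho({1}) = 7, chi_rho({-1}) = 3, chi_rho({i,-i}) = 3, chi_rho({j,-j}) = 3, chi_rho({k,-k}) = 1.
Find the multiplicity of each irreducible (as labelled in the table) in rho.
Multiplicities: chi_1: 3, chi_2: 1, chi_3: 1, chi_4: 0, chi_5: 1.

Why: Use <chi_rho, chi> = (1/|G|) sum_C |C| * chi_rho(C) * conj(chi(C)) with |G| = 8 for each irreducible chi in the table:
  <chi_rho, chi_1> = (1/8)[1*(7)*conj(1) + 1*(3)*conj(1) + 2*(3)*conj(1) + 2*(3)*conj(1) + 2*(1)*conj(1)]
      = (1/8)[(7) + (3) + (6) + (6) + (2)] = 24/8 = 3
  <chi_rho, chi_2> = (1/8)[1*(7)*conj(1) + 1*(3)*conj(1) + 2*(3)*conj(1) + 2*(3)*conj(-1) + 2*(1)*conj(-1)]
      = (1/8)[(7) + (3) + (6) + (-6) + (-2)] = 8/8 = 1
  <chi_rho, chi_3> = (1/8)[1*(7)*conj(1) + 1*(3)*conj(1) + 2*(3)*conj(-1) + 2*(3)*conj(1) + 2*(1)*conj(-1)]
      = (1/8)[(7) + (3) + (-6) + (6) + (-2)] = 8/8 = 1
  <chi_rho, chi_4> = (1/8)[1*(7)*conj(1) + 1*(3)*conj(1) + 2*(3)*conj(-1) + 2*(3)*conj(-1) + 2*(1)*conj(1)]
      = (1/8)[(7) + (3) + (-6) + (-6) + (2)] = 0/8 = 0
  <chi_rho, chi_5> = (1/8)[1*(7)*conj(2) + 1*(3)*conj(-2) + 2*(3)*conj(0) + 2*(3)*conj(0) + 2*(1)*conj(0)]
      = (1/8)[(14) + (-6) + (0) + (0) + (0)] = 8/8 = 1
Dimension check: dim(rho) = sum (mult * dim) = 3*1 + 1*1 + 1*1 + 0*1 + 1*2 = 7 = chi_rho(e) = 7.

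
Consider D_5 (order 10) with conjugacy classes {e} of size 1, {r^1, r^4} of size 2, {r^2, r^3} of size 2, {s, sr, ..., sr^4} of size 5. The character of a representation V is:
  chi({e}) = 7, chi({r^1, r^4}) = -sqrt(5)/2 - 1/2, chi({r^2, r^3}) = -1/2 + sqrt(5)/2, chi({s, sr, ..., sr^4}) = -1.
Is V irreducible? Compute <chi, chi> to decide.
Not irreducible (reducible): <chi, chi> = 6 > 1.

Solution. <chi, chi> = (1/|G|) sum_C |C| * |chi(C)|^2 = (1/10)[1*|7|^2 + 2*|-sqrt(5)/2 - 1/2|^2 + 2*|-1/2 + sqrt(5)/2|^2 + 5*|-1|^2]
  = (1/10)[(49) + (sqrt(5) + 3) + (3 - sqrt(5)) + (5)] = 60/10 = 6.
A character is irreducible iff <chi, chi> = 1, so this representation is reducible.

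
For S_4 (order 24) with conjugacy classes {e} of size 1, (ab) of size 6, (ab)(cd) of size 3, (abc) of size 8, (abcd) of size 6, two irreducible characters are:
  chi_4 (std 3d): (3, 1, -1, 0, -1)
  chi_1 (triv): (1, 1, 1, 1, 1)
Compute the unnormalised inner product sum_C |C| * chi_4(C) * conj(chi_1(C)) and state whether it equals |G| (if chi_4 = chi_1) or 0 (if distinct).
Sum = 0; so <chi_4, chi_1> = 0 (distinct irreducibles are orthogonal).

Compute term by term over conjugacy classes (|C| * chi_4(C) * conj(chi_1(C))):
  1*(3)*conj(1) + 6*(1)*conj(1) + 3*(-1)*conj(1) + 8*(0)*conj(1) + 6*(-1)*conj(1)
  = (3) + (6) + (-3) + (0) + (-6)
  = 0.
Dividing by |G| = 24 gives 0/24 = 0, matching the row-orthogonality relation <chi_4, chi_1> = [chi_4 = chi_1].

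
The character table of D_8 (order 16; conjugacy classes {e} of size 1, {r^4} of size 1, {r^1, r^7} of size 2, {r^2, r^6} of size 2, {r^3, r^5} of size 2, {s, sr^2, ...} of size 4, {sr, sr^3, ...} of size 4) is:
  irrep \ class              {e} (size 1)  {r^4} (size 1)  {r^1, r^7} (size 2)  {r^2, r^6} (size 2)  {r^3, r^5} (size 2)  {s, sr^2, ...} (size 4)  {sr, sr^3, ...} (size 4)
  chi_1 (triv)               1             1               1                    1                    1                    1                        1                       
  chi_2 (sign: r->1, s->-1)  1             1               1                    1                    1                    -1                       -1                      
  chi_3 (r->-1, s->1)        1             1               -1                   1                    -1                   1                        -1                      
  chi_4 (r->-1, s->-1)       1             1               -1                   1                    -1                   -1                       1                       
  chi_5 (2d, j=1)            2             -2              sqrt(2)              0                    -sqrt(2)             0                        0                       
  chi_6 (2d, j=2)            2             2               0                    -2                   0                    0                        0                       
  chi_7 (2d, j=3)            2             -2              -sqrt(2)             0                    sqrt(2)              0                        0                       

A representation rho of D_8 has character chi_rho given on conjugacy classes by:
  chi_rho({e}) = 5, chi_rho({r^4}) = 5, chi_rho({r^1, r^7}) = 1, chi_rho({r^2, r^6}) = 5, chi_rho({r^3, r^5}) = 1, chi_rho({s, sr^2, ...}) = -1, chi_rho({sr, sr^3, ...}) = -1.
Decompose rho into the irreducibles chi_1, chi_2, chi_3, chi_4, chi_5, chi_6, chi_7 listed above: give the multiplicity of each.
Multiplicities: chi_1: 1, chi_2: 2, chi_3: 1, chi_4: 1, chi_5: 0, chi_6: 0, chi_7: 0.

Solution. Use <chi_rho, chi> = (1/|G|) sum_C |C| * chi_rho(C) * conj(chi(C)) with |G| = 16 for each irreducible chi in the table:
  <chi_rho, chi_1> = (1/16)[1*(5)*conj(1) + 1*(5)*conj(1) + 2*(1)*conj(1) + 2*(5)*conj(1) + 2*(1)*conj(1) + 4*(-1)*conj(1) + 4*(-1)*conj(1)]
      = (1/16)[(5) + (5) + (2) + (10) + (2) + (-4) + (-4)] = 16/16 = 1
  <chi_rho, chi_2> = (1/16)[1*(5)*conj(1) + 1*(5)*conj(1) + 2*(1)*conj(1) + 2*(5)*conj(1) + 2*(1)*conj(1) + 4*(-1)*conj(-1) + 4*(-1)*conj(-1)]
      = (1/16)[(5) + (5) + (2) + (10) + (2) + (4) + (4)] = 32/16 = 2
  <chi_rho, chi_3> = (1/16)[1*(5)*conj(1) + 1*(5)*conj(1) + 2*(1)*conj(-1) + 2*(5)*conj(1) + 2*(1)*conj(-1) + 4*(-1)*conj(1) + 4*(-1)*conj(-1)]
      = (1/16)[(5) + (5) + (-2) + (10) + (-2) + (-4) + (4)] = 16/16 = 1
  <chi_rho, chi_4> = (1/16)[1*(5)*conj(1) + 1*(5)*conj(1) + 2*(1)*conj(-1) + 2*(5)*conj(1) + 2*(1)*conj(-1) + 4*(-1)*conj(-1) + 4*(-1)*conj(1)]
      = (1/16)[(5) + (5) + (-2) + (10) + (-2) + (4) + (-4)] = 16/16 = 1
  <chi_rho, chi_5> = (1/16)[1*(5)*conj(2) + 1*(5)*conj(-2) + 2*(1)*conj(sqrt(2)) + 2*(5)*conj(0) + 2*(1)*conj(-sqrt(2)) + 4*(-1)*conj(0) + 4*(-1)*conj(0)]
      = (1/16)[(10) + (-10) + (2*sqrt(2)) + (0) + (-2*sqrt(2)) + (0) + (0)] = 0/16 = 0
  <chi_rho, chi_6> = (1/16)[1*(5)*conj(2) + 1*(5)*conj(2) + 2*(1)*conj(0) + 2*(5)*conj(-2) + 2*(1)*conj(0) + 4*(-1)*conj(0) + 4*(-1)*conj(0)]
      = (1/16)[(10) + (10) + (0) + (-20) + (0) + (0) + (0)] = 0/16 = 0
  <chi_rho, chi_7> = (1/16)[1*(5)*conj(2) + 1*(5)*conj(-2) + 2*(1)*conj(-sqrt(2)) + 2*(5)*conj(0) + 2*(1)*conj(sqrt(2)) + 4*(-1)*conj(0) + 4*(-1)*conj(0)]
      = (1/16)[(10) + (-10) + (-2*sqrt(2)) + (0) + (2*sqrt(2)) + (0) + (0)] = 0/16 = 0
Dimension check: dim(rho) = sum (mult * dim) = 1*1 + 2*1 + 1*1 + 1*1 + 0*2 + 0*2 + 0*2 = 5 = chi_rho(e) = 5.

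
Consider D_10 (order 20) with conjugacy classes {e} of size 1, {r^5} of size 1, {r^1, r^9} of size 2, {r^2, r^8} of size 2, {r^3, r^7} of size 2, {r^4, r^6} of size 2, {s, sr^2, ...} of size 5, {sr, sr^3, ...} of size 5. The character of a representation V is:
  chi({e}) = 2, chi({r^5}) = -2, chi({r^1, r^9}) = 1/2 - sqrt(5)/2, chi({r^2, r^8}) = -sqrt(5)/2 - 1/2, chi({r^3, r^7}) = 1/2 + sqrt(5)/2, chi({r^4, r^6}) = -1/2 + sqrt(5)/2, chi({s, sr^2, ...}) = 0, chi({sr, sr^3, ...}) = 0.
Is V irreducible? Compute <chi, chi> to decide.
Irreducible: <chi, chi> = 1.

Justification: <chi, chi> = (1/|G|) sum_C |C| * |chi(C)|^2 = (1/20)[1*|2|^2 + 1*|-2|^2 + 2*|1/2 - sqrt(5)/2|^2 + 2*|-sqrt(5)/2 - 1/2|^2 + 2*|1/2 + sqrt(5)/2|^2 + 2*|-1/2 + sqrt(5)/2|^2 + 5*|0|^2 + 5*|0|^2]
  = (1/20)[(4) + (4) + (3 - sqrt(5)) + (sqrt(5) + 3) + (sqrt(5) + 3) + (3 - sqrt(5)) + (0) + (0)] = 20/20 = 1.
A character is irreducible iff <chi, chi> = 1, so this representation is irreducible.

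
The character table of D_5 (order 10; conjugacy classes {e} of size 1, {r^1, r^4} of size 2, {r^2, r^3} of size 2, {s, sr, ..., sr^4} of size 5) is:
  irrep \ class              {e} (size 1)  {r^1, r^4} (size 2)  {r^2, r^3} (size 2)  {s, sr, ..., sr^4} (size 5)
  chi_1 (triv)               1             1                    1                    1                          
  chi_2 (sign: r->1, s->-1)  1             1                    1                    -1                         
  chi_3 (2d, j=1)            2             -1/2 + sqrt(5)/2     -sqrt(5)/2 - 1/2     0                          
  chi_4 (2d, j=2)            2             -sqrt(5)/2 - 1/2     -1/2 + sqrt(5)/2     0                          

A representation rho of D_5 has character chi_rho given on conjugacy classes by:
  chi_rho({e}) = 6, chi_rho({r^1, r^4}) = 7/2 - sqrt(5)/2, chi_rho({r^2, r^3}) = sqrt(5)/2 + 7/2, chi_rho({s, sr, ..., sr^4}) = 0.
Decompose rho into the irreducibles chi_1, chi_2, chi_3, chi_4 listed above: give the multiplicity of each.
Multiplicities: chi_1: 2, chi_2: 2, chi_3: 0, chi_4: 1.

Derivation: Use <chi_rho, chi> = (1/|G|) sum_C |C| * chi_rho(C) * conj(chi(C)) with |G| = 10 for each irreducible chi in the table:
  <chi_rho, chi_1> = (1/10)[1*(6)*conj(1) + 2*(7/2 - sqrt(5)/2)*conj(1) + 2*(sqrt(5)/2 + 7/2)*conj(1) + 5*(0)*conj(1)]
      = (1/10)[(6) + (7 - sqrt(5)) + (sqrt(5) + 7) + (0)] = 20/10 = 2
  <chi_rho, chi_2> = (1/10)[1*(6)*conj(1) + 2*(7/2 - sqrt(5)/2)*conj(1) + 2*(sqrt(5)/2 + 7/2)*conj(1) + 5*(0)*conj(-1)]
      = (1/10)[(6) + (7 - sqrt(5)) + (sqrt(5) + 7) + (0)] = 20/10 = 2
  <chi_rho, chi_3> = (1/10)[1*(6)*conj(2) + 2*(7/2 - sqrt(5)/2)*conj(-1/2 + sqrt(5)/2) + 2*(sqrt(5)/2 + 7/2)*conj(-sqrt(5)/2 - 1/2) + 5*(0)*conj(0)]
      = (1/10)[(12) + (-6 + 4*sqrt(5)) + (-4*sqrt(5) - 6) + (0)] = 0/10 = 0
  <chi_rho, chi_4> = (1/10)[1*(6)*conj(2) + 2*(7/2 - sqrt(5)/2)*conj(-sqrt(5)/2 - 1/2) + 2*(sqrt(5)/2 + 7/2)*conj(-1/2 + sqrt(5)/2) + 5*(0)*conj(0)]
      = (1/10)[(12) + (-3*sqrt(5) - 1) + (-1 + 3*sqrt(5)) + (0)] = 10/10 = 1
Dimension check: dim(rho) = sum (mult * dim) = 2*1 + 2*1 + 0*2 + 1*2 = 6 = chi_rho(e) = 6.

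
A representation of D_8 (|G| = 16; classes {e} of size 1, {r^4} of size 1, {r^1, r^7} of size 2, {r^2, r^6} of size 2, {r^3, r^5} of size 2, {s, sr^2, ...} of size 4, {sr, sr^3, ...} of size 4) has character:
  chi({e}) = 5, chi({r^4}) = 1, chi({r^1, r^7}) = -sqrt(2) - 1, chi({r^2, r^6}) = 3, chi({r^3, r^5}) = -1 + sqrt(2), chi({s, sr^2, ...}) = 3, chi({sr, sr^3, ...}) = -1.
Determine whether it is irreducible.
Not irreducible (reducible): <chi, chi> = 6 > 1.

Working: <chi, chi> = (1/|G|) sum_C |C| * |chi(C)|^2 = (1/16)[1*|5|^2 + 1*|1|^2 + 2*|-sqrt(2) - 1|^2 + 2*|3|^2 + 2*|-1 + sqrt(2)|^2 + 4*|3|^2 + 4*|-1|^2]
  = (1/16)[(25) + (1) + (4*sqrt(2) + 6) + (18) + (6 - 4*sqrt(2)) + (36) + (4)] = 96/16 = 6.
A character is irreducible iff <chi, chi> = 1, so this representation is reducible.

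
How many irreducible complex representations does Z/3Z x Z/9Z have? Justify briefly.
27

Justification: The number of irreducible complex representations of a finite group equals its number of conjugacy classes. Z/3Z x Z/9Z is abelian of order 27, so every element is its own conjugacy class: 27 classes, so Z/3Z x Z/9Z (order 27) has exactly 27 irreducible complex representations.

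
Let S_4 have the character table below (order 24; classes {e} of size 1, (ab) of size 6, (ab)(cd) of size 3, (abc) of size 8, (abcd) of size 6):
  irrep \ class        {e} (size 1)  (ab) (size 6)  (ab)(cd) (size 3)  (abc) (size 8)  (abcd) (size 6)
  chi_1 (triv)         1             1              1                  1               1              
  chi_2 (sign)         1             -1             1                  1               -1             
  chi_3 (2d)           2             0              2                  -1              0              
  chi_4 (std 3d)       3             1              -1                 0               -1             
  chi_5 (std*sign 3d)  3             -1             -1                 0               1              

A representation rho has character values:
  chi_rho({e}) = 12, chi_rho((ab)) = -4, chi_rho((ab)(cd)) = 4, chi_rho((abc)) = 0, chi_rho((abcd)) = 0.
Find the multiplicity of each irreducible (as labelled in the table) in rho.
Multiplicities: chi_1: 0, chi_2: 2, chi_3: 2, chi_4: 0, chi_5: 2.

Working: Use <chi_rho, chi> = (1/|G|) sum_C |C| * chi_rho(C) * conj(chi(C)) with |G| = 24 for each irreducible chi in the table:
  <chi_rho, chi_1> = (1/24)[1*(12)*conj(1) + 6*(-4)*conj(1) + 3*(4)*conj(1) + 8*(0)*conj(1) + 6*(0)*conj(1)]
      = (1/24)[(12) + (-24) + (12) + (0) + (0)] = 0/24 = 0
  <chi_rho, chi_2> = (1/24)[1*(12)*conj(1) + 6*(-4)*conj(-1) + 3*(4)*conj(1) + 8*(0)*conj(1) + 6*(0)*conj(-1)]
      = (1/24)[(12) + (24) + (12) + (0) + (0)] = 48/24 = 2
  <chi_rho, chi_3> = (1/24)[1*(12)*conj(2) + 6*(-4)*conj(0) + 3*(4)*conj(2) + 8*(0)*conj(-1) + 6*(0)*conj(0)]
      = (1/24)[(24) + (0) + (24) + (0) + (0)] = 48/24 = 2
  <chi_rho, chi_4> = (1/24)[1*(12)*conj(3) + 6*(-4)*conj(1) + 3*(4)*conj(-1) + 8*(0)*conj(0) + 6*(0)*conj(-1)]
      = (1/24)[(36) + (-24) + (-12) + (0) + (0)] = 0/24 = 0
  <chi_rho, chi_5> = (1/24)[1*(12)*conj(3) + 6*(-4)*conj(-1) + 3*(4)*conj(-1) + 8*(0)*conj(0) + 6*(0)*conj(1)]
      = (1/24)[(36) + (24) + (-12) + (0) + (0)] = 48/24 = 2
Dimension check: dim(rho) = sum (mult * dim) = 0*1 + 2*1 + 2*2 + 0*3 + 2*3 = 12 = chi_rho(e) = 12.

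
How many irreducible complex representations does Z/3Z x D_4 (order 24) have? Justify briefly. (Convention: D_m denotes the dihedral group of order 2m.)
15

Why: The number of irreducible complex representations of a finite group equals its number of conjugacy classes. For a direct product, #classes(G x H) = #classes(G) * #classes(H). Z/3Z has 3 classes (abelian), D_4 has 5 classes, so 3 * 5 = 15, so Z/3Z x D_4 (order 24) has exactly 15 irreducible complex representations.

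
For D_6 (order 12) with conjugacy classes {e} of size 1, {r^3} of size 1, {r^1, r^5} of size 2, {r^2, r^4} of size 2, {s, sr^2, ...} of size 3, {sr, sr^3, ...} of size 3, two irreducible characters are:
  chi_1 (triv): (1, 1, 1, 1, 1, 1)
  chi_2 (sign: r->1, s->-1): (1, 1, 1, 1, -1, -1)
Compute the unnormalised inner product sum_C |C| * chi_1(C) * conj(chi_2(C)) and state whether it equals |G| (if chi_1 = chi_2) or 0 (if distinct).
Sum = 0; so <chi_1, chi_2> = 0 (distinct irreducibles are orthogonal).

Justification: Compute term by term over conjugacy classes (|C| * chi_1(C) * conj(chi_2(C))):
  1*(1)*conj(1) + 1*(1)*conj(1) + 2*(1)*conj(1) + 2*(1)*conj(1) + 3*(1)*conj(-1) + 3*(1)*conj(-1)
  = (1) + (1) + (2) + (2) + (-3) + (-3)
  = 0.
Dividing by |G| = 12 gives 0/12 = 0, matching the row-orthogonality relation <chi_1, chi_2> = [chi_1 = chi_2].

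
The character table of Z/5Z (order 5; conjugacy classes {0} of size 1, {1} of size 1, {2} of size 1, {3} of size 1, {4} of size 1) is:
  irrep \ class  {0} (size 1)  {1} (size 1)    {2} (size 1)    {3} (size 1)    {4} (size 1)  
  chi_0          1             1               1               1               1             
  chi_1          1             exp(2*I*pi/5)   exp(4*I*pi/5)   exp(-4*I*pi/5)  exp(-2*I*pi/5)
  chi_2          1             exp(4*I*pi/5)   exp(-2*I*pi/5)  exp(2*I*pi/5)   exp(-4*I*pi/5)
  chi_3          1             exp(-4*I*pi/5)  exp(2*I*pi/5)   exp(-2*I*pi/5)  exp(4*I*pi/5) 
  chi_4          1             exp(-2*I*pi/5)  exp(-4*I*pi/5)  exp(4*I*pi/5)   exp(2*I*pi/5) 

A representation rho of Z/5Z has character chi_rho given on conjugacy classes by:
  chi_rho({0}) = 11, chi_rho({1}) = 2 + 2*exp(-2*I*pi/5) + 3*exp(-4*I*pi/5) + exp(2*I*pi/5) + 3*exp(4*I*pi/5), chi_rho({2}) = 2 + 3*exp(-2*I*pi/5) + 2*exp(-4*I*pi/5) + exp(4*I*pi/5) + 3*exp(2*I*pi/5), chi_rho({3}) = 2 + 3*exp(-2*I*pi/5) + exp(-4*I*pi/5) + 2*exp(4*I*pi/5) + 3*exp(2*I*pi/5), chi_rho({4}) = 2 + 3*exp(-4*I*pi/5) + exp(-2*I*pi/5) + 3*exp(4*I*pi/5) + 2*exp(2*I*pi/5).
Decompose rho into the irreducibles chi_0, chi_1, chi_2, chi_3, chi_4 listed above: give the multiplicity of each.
Multiplicities: chi_0: 2, chi_1: 1, chi_2: 3, chi_3: 3, chi_4: 2.

Solution. Use <chi_rho, chi> = (1/|G|) sum_C |C| * chi_rho(C) * conj(chi(C)) with |G| = 5 for each irreducible chi in the table:
  <chi_rho, chi_0> = (1/5)[1*(11)*conj(1) + 1*(2 + 2*exp(-2*I*pi/5) + 3*exp(-4*I*pi/5) + exp(2*I*pi/5) + 3*exp(4*I*pi/5))*conj(1) + 1*(2 + 3*exp(-2*I*pi/5) + 2*exp(-4*I*pi/5) + exp(4*I*pi/5) + 3*exp(2*I*pi/5))*conj(1) + 1*(2 + 3*exp(-2*I*pi/5) + exp(-4*I*pi/5) + 2*exp(4*I*pi/5) + 3*exp(2*I*pi/5))*conj(1) + 1*(2 + 3*exp(-4*I*pi/5) + exp(-2*I*pi/5) + 3*exp(4*I*pi/5) + 2*exp(2*I*pi/5))*conj(1)]
      = (1/5)[(11) + (2 + 2*exp(-2*I*pi/5) + 3*exp(-4*I*pi/5) + exp(2*I*pi/5) + 3*exp(4*I*pi/5)) + (2 + 3*exp(-2*I*pi/5) + 2*exp(-4*I*pi/5) + exp(4*I*pi/5) + 3*exp(2*I*pi/5)) + (2 + 3*exp(-2*I*pi/5) + exp(-4*I*pi/5) + 2*exp(4*I*pi/5) + 3*exp(2*I*pi/5)) + (2 + 3*exp(-4*I*pi/5) + exp(-2*I*pi/5) + 3*exp(4*I*pi/5) + 2*exp(2*I*pi/5))] = 10/5 = 2
  <chi_rho, chi_1> = (1/5)[1*(11)*conj(1) + 1*(2 + 2*exp(-2*I*pi/5) + 3*exp(-4*I*pi/5) + exp(2*I*pi/5) + 3*exp(4*I*pi/5))*conj(exp(2*I*pi/5)) + 1*(2 + 3*exp(-2*I*pi/5) + 2*exp(-4*I*pi/5) + exp(4*I*pi/5) + 3*exp(2*I*pi/5))*conj(exp(4*I*pi/5)) + 1*(2 + 3*exp(-2*I*pi/5) + exp(-4*I*pi/5) + 2*exp(4*I*pi/5) + 3*exp(2*I*pi/5))*conj(exp(-4*I*pi/5)) + 1*(2 + 3*exp(-4*I*pi/5) + exp(-2*I*pi/5) + 3*exp(4*I*pi/5) + 2*exp(2*I*pi/5))*conj(exp(-2*I*pi/5))]
      = (1/5)[(11) + (1 + 2*exp(-2*I*pi/5) + 2*exp(-4*I*pi/5) + 3*exp(4*I*pi/5) + 3*exp(2*I*pi/5)) + (1 + 3*exp(-2*I*pi/5) + 2*exp(-4*I*pi/5) + 3*exp(4*I*pi/5) + 2*exp(2*I*pi/5)) + (1 + 2*exp(-2*I*pi/5) + 3*exp(-4*I*pi/5) + 2*exp(4*I*pi/5) + 3*exp(2*I*pi/5)) + (1 + 3*exp(-2*I*pi/5) + 3*exp(-4*I*pi/5) + 2*exp(4*I*pi/5) + 2*exp(2*I*pi/5))] = 5/5 = 1
  <chi_rho, chi_2> = (1/5)[1*(11)*conj(1) + 1*(2 + 2*exp(-2*I*pi/5) + 3*exp(-4*I*pi/5) + exp(2*I*pi/5) + 3*exp(4*I*pi/5))*conj(exp(4*I*pi/5)) + 1*(2 + 3*exp(-2*I*pi/5) + 2*exp(-4*I*pi/5) + exp(4*I*pi/5) + 3*exp(2*I*pi/5))*conj(exp(-2*I*pi/5)) + 1*(2 + 3*exp(-2*I*pi/5) + exp(-4*I*pi/5) + 2*exp(4*I*pi/5) + 3*exp(2*I*pi/5))*conj(exp(2*I*pi/5)) + 1*(2 + 3*exp(-4*I*pi/5) + exp(-2*I*pi/5) + 3*exp(4*I*pi/5) + 2*exp(2*I*pi/5))*conj(exp(-4*I*pi/5))]
      = (1/5)[(11) + (3 + 2*exp(-4*I*pi/5) + exp(-2*I*pi/5) + 2*exp(4*I*pi/5) + 3*exp(2*I*pi/5)) + (3 + 2*exp(-2*I*pi/5) + exp(-4*I*pi/5) + 3*exp(4*I*pi/5) + 2*exp(2*I*pi/5)) + (3 + 2*exp(-2*I*pi/5) + 3*exp(-4*I*pi/5) + exp(4*I*pi/5) + 2*exp(2*I*pi/5)) + (3 + 3*exp(-2*I*pi/5) + 2*exp(-4*I*pi/5) + exp(2*I*pi/5) + 2*exp(4*I*pi/5))] = 15/5 = 3
  <chi_rho, chi_3> = (1/5)[1*(11)*conj(1) + 1*(2 + 2*exp(-2*I*pi/5) + 3*exp(-4*I*pi/5) + exp(2*I*pi/5) + 3*exp(4*I*pi/5))*conj(exp(-4*I*pi/5)) + 1*(2 + 3*exp(-2*I*pi/5) + 2*exp(-4*I*pi/5) + exp(4*I*pi/5) + 3*exp(2*I*pi/5))*conj(exp(2*I*pi/5)) + 1*(2 + 3*exp(-2*I*pi/5) + exp(-4*I*pi/5) + 2*exp(4*I*pi/5) + 3*exp(2*I*pi/5))*conj(exp(-2*I*pi/5)) + 1*(2 + 3*exp(-4*I*pi/5) + exp(-2*I*pi/5) + 3*exp(4*I*pi/5) + 2*exp(2*I*pi/5))*conj(exp(4*I*pi/5))]
      = (1/5)[(11) + (3 + 3*exp(-2*I*pi/5) + exp(-4*I*pi/5) + 2*exp(4*I*pi/5) + 2*exp(2*I*pi/5)) + (3 + 2*exp(-2*I*pi/5) + 3*exp(-4*I*pi/5) + exp(2*I*pi/5) + 2*exp(4*I*pi/5)) + (3 + 2*exp(-4*I*pi/5) + exp(-2*I*pi/5) + 3*exp(4*I*pi/5) + 2*exp(2*I*pi/5)) + (3 + 2*exp(-2*I*pi/5) + 2*exp(-4*I*pi/5) + exp(4*I*pi/5) + 3*exp(2*I*pi/5))] = 15/5 = 3
  <chi_rho, chi_4> = (1/5)[1*(11)*conj(1) + 1*(2 + 2*exp(-2*I*pi/5) + 3*exp(-4*I*pi/5) + exp(2*I*pi/5) + 3*exp(4*I*pi/5))*conj(exp(-2*I*pi/5)) + 1*(2 + 3*exp(-2*I*pi/5) + 2*exp(-4*I*pi/5) + exp(4*I*pi/5) + 3*exp(2*I*pi/5))*conj(exp(-4*I*pi/5)) + 1*(2 + 3*exp(-2*I*pi/5) + exp(-4*I*pi/5) + 2*exp(4*I*pi/5) + 3*exp(2*I*pi/5))*conj(exp(4*I*pi/5)) + 1*(2 + 3*exp(-4*I*pi/5) + exp(-2*I*pi/5) + 3*exp(4*I*pi/5) + 2*exp(2*I*pi/5))*conj(exp(2*I*pi/5))]
      = (1/5)[(11) + (2 + 3*exp(-2*I*pi/5) + 3*exp(-4*I*pi/5) + exp(4*I*pi/5) + 2*exp(2*I*pi/5)) + (2 + 3*exp(-4*I*pi/5) + exp(-2*I*pi/5) + 2*exp(4*I*pi/5) + 3*exp(2*I*pi/5)) + (2 + 3*exp(-2*I*pi/5) + 2*exp(-4*I*pi/5) + exp(2*I*pi/5) + 3*exp(4*I*pi/5)) + (2 + 2*exp(-2*I*pi/5) + exp(-4*I*pi/5) + 3*exp(4*I*pi/5) + 3*exp(2*I*pi/5))] = 10/5 = 2
(Exp terms are combined using exp(i*s)*conj(exp(i*t)) = exp(i*(s-t)), and sums of them are collapsed using the identity that for every m > 1 the m distinct m-th roots of unity sum to 0, e.g. 1 + exp(2*I*pi/3) + exp(-2*I*pi/3) = 0.)
Dimension check: dim(rho) = sum (mult * dim) = 2*1 + 1*1 + 3*1 + 3*1 + 2*1 = 11 = chi_rho(e) = 11.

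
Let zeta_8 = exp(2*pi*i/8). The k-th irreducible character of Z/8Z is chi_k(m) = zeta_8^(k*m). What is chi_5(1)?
chi_5(1) = zeta_8^5 = exp(-3*I*pi/4)

Reasoning: chi_5(1) = zeta_8^(5*1) = zeta_8^5. Since zeta_8^8 = 1, this equals zeta_8^5 = exp(2*pi*i*5/8) = exp(-3*I*pi/4).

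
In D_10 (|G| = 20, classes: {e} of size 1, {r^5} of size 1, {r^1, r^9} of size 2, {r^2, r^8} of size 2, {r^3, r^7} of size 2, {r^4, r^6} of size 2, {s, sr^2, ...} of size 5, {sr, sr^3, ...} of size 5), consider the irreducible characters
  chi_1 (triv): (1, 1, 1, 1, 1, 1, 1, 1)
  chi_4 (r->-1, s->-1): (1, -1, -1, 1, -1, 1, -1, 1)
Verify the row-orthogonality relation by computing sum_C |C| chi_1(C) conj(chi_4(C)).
Sum = 0; so <chi_1, chi_4> = 0 (distinct irreducibles are orthogonal).

Argument: Compute term by term over conjugacy classes (|C| * chi_1(C) * conj(chi_4(C))):
  1*(1)*conj(1) + 1*(1)*conj(-1) + 2*(1)*conj(-1) + 2*(1)*conj(1) + 2*(1)*conj(-1) + 2*(1)*conj(1) + 5*(1)*conj(-1) + 5*(1)*conj(1)
  = (1) + (-1) + (-2) + (2) + (-2) + (2) + (-5) + (5)
  = 0.
Dividing by |G| = 20 gives 0/20 = 0, matching the row-orthogonality relation <chi_1, chi_4> = [chi_1 = chi_4].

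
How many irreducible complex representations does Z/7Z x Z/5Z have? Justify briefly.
35

Proof sketch: The number of irreducible complex representations of a finite group equals its number of conjugacy classes. Z/7Z x Z/5Z is abelian of order 35, so every element is its own conjugacy class: 35 classes, so Z/7Z x Z/5Z (order 35) has exactly 35 irreducible complex representations.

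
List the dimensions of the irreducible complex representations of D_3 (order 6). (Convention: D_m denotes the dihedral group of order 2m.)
Dimensions: 1, 1, 2

Proof sketch: There are 3 irreducibles (= number of conjugacy classes). Their dimensions d_i satisfy sum d_i^2 = |G| = 6: 1 + 1 + 4 = 6.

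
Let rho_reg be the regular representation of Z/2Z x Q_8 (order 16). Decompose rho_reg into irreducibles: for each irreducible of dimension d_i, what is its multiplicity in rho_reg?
Each irreducible V_i of dimension d_i appears with multiplicity d_i, i.e. rho_reg = (direct sum over all irreducibles V_i) d_i V_i. The irreducible dimensions for Z/2Z x Q_8 are 1, 1, 1, 1, 1, 1, 1, 1, 2, 2: 8 irreducibles of dimension 1, each with multiplicity 1; 2 irreducibles of dimension 2, each with multiplicity 2. Total dimension 8*1*1 + 2*2*2 = 16 = |G|.

Proof sketch: General theorem: in the regular representation of a finite group G, each irreducible appears with multiplicity equal to its dimension. Check: dim(rho_reg) = sum d_i^2 = 1 + 1 + 1 + 1 + 1 + 1 + 1 + 1 + 4 + 4 = 16 = |G|.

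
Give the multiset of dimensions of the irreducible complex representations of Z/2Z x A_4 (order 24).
Dimensions: 1, 1, 1, 1, 1, 1, 3, 3

Why: There are 8 irreducibles (= number of conjugacy classes). Their dimensions d_i satisfy sum d_i^2 = |G| = 24: 1 + 1 + 1 + 1 + 1 + 1 + 9 + 9 = 24. (For the product with Z/2Z: each of the 2 1-dim characters of Z/2Z tensors with each irrep of A_4, giving 2 copies of each A_4-dimension.)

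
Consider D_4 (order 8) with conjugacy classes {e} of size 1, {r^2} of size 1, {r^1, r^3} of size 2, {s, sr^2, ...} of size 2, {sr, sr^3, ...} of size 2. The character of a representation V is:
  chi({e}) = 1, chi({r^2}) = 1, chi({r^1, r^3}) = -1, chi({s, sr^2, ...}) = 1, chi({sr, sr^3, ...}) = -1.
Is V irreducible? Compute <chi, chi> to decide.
Irreducible: <chi, chi> = 1.

Derivation: <chi, chi> = (1/|G|) sum_C |C| * |chi(C)|^2 = (1/8)[1*|1|^2 + 1*|1|^2 + 2*|-1|^2 + 2*|1|^2 + 2*|-1|^2]
  = (1/8)[(1) + (1) + (2) + (2) + (2)] = 8/8 = 1.
A character is irreducible iff <chi, chi> = 1, so this representation is irreducible.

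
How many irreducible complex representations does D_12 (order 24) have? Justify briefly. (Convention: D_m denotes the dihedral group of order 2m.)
9

The number of irreducible complex representations of a finite group equals its number of conjugacy classes. D_12 has 9 conjugacy classes (n/2 + 3 for n even), so D_12 (order 24) has exactly 9 irreducible complex representations.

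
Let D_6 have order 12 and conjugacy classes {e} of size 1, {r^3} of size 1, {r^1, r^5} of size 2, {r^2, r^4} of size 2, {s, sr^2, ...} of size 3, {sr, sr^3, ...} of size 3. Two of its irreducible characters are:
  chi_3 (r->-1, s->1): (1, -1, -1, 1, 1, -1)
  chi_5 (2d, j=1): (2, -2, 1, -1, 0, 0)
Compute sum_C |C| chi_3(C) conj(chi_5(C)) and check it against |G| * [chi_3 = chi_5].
Sum = 0; so <chi_3, chi_5> = 0 (distinct irreducibles are orthogonal).

Details: Compute term by term over conjugacy classes (|C| * chi_3(C) * conj(chi_5(C))):
  1*(1)*conj(2) + 1*(-1)*conj(-2) + 2*(-1)*conj(1) + 2*(1)*conj(-1) + 3*(1)*conj(0) + 3*(-1)*conj(0)
  = (2) + (2) + (-2) + (-2) + (0) + (0)
  = 0.
Dividing by |G| = 12 gives 0/12 = 0, matching the row-orthogonality relation <chi_3, chi_5> = [chi_3 = chi_5].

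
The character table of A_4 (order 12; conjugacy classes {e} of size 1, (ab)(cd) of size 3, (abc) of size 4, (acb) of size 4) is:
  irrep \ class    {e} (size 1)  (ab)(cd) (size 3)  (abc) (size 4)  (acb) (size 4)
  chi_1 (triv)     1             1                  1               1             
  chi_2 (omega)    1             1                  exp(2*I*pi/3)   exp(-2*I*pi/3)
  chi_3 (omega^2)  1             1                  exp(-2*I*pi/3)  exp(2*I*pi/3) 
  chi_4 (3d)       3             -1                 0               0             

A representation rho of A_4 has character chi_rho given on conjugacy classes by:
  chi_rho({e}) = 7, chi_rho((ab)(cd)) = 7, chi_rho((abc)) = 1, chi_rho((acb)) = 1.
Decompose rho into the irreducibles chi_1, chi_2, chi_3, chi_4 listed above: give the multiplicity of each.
Multiplicities: chi_1: 3, chi_2: 2, chi_3: 2, chi_4: 0.

Use <chi_rho, chi> = (1/|G|) sum_C |C| * chi_rho(C) * conj(chi(C)) with |G| = 12 for each irreducible chi in the table:
  <chi_rho, chi_1> = (1/12)[1*(7)*conj(1) + 3*(7)*conj(1) + 4*(1)*conj(1) + 4*(1)*conj(1)]
      = (1/12)[(7) + (21) + (4) + (4)] = 36/12 = 3
  <chi_rho, chi_2> = (1/12)[1*(7)*conj(1) + 3*(7)*conj(1) + 4*(1)*conj(exp(2*I*pi/3)) + 4*(1)*conj(exp(-2*I*pi/3))]
      = (1/12)[(7) + (21) + (8 + 12*exp(-2*I*pi/3) + 8*exp(2*I*pi/3)) + (8 + 8*exp(-2*I*pi/3) + 12*exp(2*I*pi/3))] = 24/12 = 2
  <chi_rho, chi_3> = (1/12)[1*(7)*conj(1) + 3*(7)*conj(1) + 4*(1)*conj(exp(-2*I*pi/3)) + 4*(1)*conj(exp(2*I*pi/3))]
      = (1/12)[(7) + (21) + (8 + 8*exp(-2*I*pi/3) + 12*exp(2*I*pi/3)) + (8 + 12*exp(-2*I*pi/3) + 8*exp(2*I*pi/3))] = 24/12 = 2
  <chi_rho, chi_4> = (1/12)[1*(7)*conj(3) + 3*(7)*conj(-1) + 4*(1)*conj(0) + 4*(1)*conj(0)]
      = (1/12)[(21) + (-21) + (0) + (0)] = 0/12 = 0
(Exp terms are combined using exp(i*s)*conj(exp(i*t)) = exp(i*(s-t)), and sums of them are collapsed using the identity that for every m > 1 the m distinct m-th roots of unity sum to 0, e.g. 1 + exp(2*I*pi/3) + exp(-2*I*pi/3) = 0.)
Dimension check: dim(rho) = sum (mult * dim) = 3*1 + 2*1 + 2*1 + 0*3 = 7 = chi_rho(e) = 7.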